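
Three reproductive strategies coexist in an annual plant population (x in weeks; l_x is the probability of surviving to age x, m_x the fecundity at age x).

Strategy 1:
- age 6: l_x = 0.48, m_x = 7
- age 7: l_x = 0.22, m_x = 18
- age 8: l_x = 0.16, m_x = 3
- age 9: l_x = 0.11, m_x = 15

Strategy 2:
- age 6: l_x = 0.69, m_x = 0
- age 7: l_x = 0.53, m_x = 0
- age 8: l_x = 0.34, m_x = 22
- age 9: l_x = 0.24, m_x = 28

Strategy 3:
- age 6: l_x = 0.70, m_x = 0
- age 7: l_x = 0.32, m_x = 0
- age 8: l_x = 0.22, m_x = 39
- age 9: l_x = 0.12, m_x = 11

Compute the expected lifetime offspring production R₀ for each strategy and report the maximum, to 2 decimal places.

14.20

Strategy 1: R₀ = 0.48×7 + 0.22×18 + 0.16×3 + 0.11×15 = 9.4500
Strategy 2: R₀ = 0.69×0 + 0.53×0 + 0.34×22 + 0.24×28 = 14.2000
Strategy 3: R₀ = 0.70×0 + 0.32×0 + 0.22×39 + 0.12×11 = 9.9000
Highest R₀: strategy 2 with 14.2000.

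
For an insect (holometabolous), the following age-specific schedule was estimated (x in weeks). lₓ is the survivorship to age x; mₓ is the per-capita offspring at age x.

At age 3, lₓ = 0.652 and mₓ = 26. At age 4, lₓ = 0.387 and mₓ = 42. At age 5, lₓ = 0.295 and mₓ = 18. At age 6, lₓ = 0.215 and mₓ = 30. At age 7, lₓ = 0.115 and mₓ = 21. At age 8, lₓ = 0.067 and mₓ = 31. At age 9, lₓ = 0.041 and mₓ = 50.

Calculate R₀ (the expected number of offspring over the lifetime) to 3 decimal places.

51.508

R₀ = Σ lₓ mₓ:
  age 3: 0.652 × 26 = 16.9520
  age 4: 0.387 × 42 = 16.2540
  age 5: 0.295 × 18 = 5.3100
  age 6: 0.215 × 30 = 6.4500
  age 7: 0.115 × 21 = 2.4150
  age 8: 0.067 × 31 = 2.0770
  age 9: 0.041 × 50 = 2.0500
R₀ = 16.9520 + 16.2540 + 5.3100 + 6.4500 + 2.4150 + 2.0770 + 2.0500 = 51.5080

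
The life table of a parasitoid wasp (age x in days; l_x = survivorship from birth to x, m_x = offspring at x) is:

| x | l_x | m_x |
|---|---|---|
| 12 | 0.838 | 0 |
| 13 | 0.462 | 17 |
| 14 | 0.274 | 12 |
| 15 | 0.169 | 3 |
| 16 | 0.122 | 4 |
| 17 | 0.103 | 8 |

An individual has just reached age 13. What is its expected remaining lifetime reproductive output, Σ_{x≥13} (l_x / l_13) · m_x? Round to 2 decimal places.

28.05

l_13 = 0.462. Conditional survival from age 13 to x is l_x / l_13.
  x=13: (0.462/0.462) × 17 = 17.0000
  x=14: (0.274/0.462) × 12 = 7.1169
  x=15: (0.169/0.462) × 3 = 1.0974
  x=16: (0.122/0.462) × 4 = 1.0563
  x=17: (0.103/0.462) × 8 = 1.7835
Sum = 17.0000 + 7.1169 + 1.0974 + 1.0563 + 1.7835 = 28.0541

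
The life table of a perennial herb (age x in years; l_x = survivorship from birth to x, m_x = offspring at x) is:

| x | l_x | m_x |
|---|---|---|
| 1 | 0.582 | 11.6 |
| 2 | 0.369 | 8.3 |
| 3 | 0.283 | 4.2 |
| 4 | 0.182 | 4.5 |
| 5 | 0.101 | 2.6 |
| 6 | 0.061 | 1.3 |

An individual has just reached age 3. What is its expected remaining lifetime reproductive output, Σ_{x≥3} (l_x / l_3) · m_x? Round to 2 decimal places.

l_3 = 0.283. Conditional survival from age 3 to x is l_x / l_3.
  x=3: (0.283/0.283) × 4.2 = 4.2000
  x=4: (0.182/0.283) × 4.5 = 2.8940
  x=5: (0.101/0.283) × 2.6 = 0.9279
  x=6: (0.061/0.283) × 1.3 = 0.2802
Sum = 4.2000 + 2.8940 + 0.9279 + 0.2802 = 8.3021

8.30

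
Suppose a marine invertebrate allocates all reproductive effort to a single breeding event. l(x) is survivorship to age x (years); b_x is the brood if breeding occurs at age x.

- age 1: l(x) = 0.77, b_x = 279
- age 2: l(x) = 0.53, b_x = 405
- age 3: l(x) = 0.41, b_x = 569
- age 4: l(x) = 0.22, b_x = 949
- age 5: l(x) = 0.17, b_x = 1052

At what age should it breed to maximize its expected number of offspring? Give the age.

3

Expected offspring if breeding at age x = l(x) × b_x:
  age 1: 0.77 × 279 = 214.830
  age 2: 0.53 × 405 = 214.650
  age 3: 0.41 × 569 = 233.290
  age 4: 0.22 × 949 = 208.780
  age 5: 0.17 × 1052 = 178.840
Maximum at age 3 (233.290).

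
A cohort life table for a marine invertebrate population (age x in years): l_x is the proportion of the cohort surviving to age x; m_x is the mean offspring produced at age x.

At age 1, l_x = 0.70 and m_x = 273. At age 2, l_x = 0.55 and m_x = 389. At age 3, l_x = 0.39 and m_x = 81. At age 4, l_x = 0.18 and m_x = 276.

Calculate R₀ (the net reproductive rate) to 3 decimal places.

R₀ = Σ l_x m_x:
  age 1: 0.70 × 273 = 191.1000
  age 2: 0.55 × 389 = 213.9500
  age 3: 0.39 × 81 = 31.5900
  age 4: 0.18 × 276 = 49.6800
R₀ = 191.1000 + 213.9500 + 31.5900 + 49.6800 = 486.3200

486.320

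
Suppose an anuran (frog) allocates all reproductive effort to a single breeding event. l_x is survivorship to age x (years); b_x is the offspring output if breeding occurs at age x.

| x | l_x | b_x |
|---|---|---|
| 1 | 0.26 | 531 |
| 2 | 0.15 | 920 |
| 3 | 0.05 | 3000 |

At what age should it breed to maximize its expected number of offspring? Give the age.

3

Expected offspring if breeding at age x = l_x × b_x:
  age 1: 0.26 × 531 = 138.060
  age 2: 0.15 × 920 = 138.000
  age 3: 0.05 × 3000 = 150.000
Maximum at age 3 (150.000).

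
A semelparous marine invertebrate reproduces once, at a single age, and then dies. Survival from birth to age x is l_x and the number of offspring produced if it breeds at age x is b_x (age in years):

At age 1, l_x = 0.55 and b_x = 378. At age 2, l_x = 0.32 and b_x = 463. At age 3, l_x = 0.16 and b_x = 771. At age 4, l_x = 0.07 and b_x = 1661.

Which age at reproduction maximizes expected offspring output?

Expected offspring if breeding at age x = l_x × b_x:
  age 1: 0.55 × 378 = 207.900
  age 2: 0.32 × 463 = 148.160
  age 3: 0.16 × 771 = 123.360
  age 4: 0.07 × 1661 = 116.270
Maximum at age 1 (207.900).

1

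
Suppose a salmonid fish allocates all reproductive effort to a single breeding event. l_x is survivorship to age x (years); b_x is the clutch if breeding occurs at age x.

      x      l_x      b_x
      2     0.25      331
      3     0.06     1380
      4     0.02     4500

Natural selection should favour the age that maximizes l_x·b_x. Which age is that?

4

Expected offspring if breeding at age x = l_x × b_x:
  age 2: 0.25 × 331 = 82.750
  age 3: 0.06 × 1380 = 82.800
  age 4: 0.02 × 4500 = 90.000
Maximum at age 4 (90.000).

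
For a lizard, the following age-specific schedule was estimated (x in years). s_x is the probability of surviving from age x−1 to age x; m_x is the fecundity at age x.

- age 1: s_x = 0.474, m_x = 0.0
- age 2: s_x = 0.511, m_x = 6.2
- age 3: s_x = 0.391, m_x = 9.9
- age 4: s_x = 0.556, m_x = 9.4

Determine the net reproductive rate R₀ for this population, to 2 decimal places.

Survivorship from birth: l_x = s_1·s_2·…·s_x.
  l_1 = 0.47400
  l_2 = 0.24221
  l_3 = 0.09471
  l_4 = 0.05266
R₀ = Σ l_x m_x:
  age 1: 0.47400 × 0.0 = 0.0000
  age 2: 0.24221 × 6.2 = 1.5017
  age 3: 0.09471 × 9.9 = 0.9376
  age 4: 0.05266 × 9.4 = 0.4950
R₀ = 0.0000 + 1.5017 + 0.9376 + 0.4950 = 2.9343

2.93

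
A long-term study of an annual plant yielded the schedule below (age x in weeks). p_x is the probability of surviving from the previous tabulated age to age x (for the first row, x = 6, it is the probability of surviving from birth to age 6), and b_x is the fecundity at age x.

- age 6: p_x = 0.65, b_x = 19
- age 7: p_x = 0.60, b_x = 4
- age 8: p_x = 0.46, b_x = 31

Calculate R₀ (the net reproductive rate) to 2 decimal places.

19.47

Survivorship from birth: l_x = p_6·p_7·…·p_x.
  l_6 = 0.65000
  l_7 = 0.39000
  l_8 = 0.17940
R₀ = Σ l_x b_x:
  age 6: 0.65000 × 19 = 12.3500
  age 7: 0.39000 × 4 = 1.5600
  age 8: 0.17940 × 31 = 5.5614
R₀ = 12.3500 + 1.5600 + 5.5614 = 19.4714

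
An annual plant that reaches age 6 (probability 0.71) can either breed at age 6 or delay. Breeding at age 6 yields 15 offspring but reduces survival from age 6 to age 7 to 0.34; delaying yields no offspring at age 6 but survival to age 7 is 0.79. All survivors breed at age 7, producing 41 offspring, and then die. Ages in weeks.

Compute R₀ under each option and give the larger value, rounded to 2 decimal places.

23.00

breed at age 6: R₀ = 0.71 × (15 + 0.34 × 41) = 0.71 × 28.9400 = 20.5474
delay to age 7: R₀ = 0.71 × (0.79 × 41) = 0.71 × 32.3900 = 22.9969
Higher: delay to age 7 (22.9969).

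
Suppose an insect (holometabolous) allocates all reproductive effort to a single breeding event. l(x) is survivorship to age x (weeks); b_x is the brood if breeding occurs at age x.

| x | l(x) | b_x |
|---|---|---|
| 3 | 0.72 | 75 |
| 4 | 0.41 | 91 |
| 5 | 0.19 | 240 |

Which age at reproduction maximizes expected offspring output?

Expected offspring if breeding at age x = l(x) × b_x:
  age 3: 0.72 × 75 = 54.000
  age 4: 0.41 × 91 = 37.310
  age 5: 0.19 × 240 = 45.600
Maximum at age 3 (54.000).

3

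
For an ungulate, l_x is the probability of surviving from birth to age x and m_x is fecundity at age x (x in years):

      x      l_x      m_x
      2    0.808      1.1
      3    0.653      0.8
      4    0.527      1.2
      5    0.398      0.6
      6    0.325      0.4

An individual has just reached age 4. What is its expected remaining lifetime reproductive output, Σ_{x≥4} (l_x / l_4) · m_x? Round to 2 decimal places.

1.90

l_4 = 0.527. Conditional survival from age 4 to x is l_x / l_4.
  x=4: (0.527/0.527) × 1.2 = 1.2000
  x=5: (0.398/0.527) × 0.6 = 0.4531
  x=6: (0.325/0.527) × 0.4 = 0.2467
Sum = 1.2000 + 0.4531 + 0.2467 = 1.8998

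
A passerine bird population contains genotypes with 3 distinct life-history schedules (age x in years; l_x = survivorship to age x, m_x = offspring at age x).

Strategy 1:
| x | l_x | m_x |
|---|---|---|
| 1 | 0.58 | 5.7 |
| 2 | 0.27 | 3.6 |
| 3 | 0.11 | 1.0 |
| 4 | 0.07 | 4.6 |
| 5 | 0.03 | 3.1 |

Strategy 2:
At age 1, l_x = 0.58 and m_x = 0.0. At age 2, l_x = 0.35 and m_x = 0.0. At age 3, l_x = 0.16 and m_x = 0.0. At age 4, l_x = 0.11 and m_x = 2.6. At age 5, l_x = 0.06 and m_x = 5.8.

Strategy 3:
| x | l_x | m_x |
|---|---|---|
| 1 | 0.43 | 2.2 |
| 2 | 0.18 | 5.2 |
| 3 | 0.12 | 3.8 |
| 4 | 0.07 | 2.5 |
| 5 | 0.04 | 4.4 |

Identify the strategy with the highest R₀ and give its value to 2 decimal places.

4.80

Strategy 1: R₀ = 0.58×5.7 + 0.27×3.6 + 0.11×1.0 + 0.07×4.6 + 0.03×3.1 = 4.8030
Strategy 2: R₀ = 0.58×0.0 + 0.35×0.0 + 0.16×0.0 + 0.11×2.6 + 0.06×5.8 = 0.6340
Strategy 3: R₀ = 0.43×2.2 + 0.18×5.2 + 0.12×3.8 + 0.07×2.5 + 0.04×4.4 = 2.6890
Highest R₀: strategy 1 with 4.8030.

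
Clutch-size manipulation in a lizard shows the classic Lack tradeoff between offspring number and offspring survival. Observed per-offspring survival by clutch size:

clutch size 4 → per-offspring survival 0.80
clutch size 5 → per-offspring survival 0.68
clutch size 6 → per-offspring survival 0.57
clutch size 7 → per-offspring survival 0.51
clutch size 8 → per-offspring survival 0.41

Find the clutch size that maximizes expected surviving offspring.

7

Expected surviving offspring = c × s(c):
  c=4: 4 × 0.80 = 3.200
  c=5: 5 × 0.68 = 3.400
  c=6: 6 × 0.57 = 3.420
  c=7: 7 × 0.51 = 3.570
  c=8: 8 × 0.41 = 3.280
Maximum at c = 7 (3.570 surviving offspring).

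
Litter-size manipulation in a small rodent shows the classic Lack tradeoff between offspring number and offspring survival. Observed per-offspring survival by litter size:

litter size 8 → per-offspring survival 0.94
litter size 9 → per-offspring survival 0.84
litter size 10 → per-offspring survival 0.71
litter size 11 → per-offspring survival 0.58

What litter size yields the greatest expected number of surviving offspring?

9

Expected surviving offspring = c × s(c):
  c=8: 8 × 0.94 = 7.520
  c=9: 9 × 0.84 = 7.560
  c=10: 10 × 0.71 = 7.100
  c=11: 11 × 0.58 = 6.380
Maximum at c = 9 (7.560 surviving offspring).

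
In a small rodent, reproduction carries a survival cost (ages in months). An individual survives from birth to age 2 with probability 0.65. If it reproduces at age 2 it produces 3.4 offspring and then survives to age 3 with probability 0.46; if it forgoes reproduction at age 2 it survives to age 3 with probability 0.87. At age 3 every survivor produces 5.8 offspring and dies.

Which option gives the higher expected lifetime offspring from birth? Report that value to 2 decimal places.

breed at age 2: R₀ = 0.65 × (3.4 + 0.46 × 5.8) = 0.65 × 6.0680 = 3.9442
delay to age 3: R₀ = 0.65 × (0.87 × 5.8) = 0.65 × 5.0460 = 3.2799
Higher: breed at age 2 (3.9442).

3.94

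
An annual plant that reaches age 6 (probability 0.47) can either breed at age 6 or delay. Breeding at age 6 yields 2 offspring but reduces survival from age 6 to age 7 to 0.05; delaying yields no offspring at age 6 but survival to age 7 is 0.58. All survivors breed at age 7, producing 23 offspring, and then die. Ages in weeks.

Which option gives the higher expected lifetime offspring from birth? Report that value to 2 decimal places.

6.27

breed at age 6: R₀ = 0.47 × (2 + 0.05 × 23) = 0.47 × 3.1500 = 1.4805
delay to age 7: R₀ = 0.47 × (0.58 × 23) = 0.47 × 13.3400 = 6.2698
Higher: delay to age 7 (6.2698).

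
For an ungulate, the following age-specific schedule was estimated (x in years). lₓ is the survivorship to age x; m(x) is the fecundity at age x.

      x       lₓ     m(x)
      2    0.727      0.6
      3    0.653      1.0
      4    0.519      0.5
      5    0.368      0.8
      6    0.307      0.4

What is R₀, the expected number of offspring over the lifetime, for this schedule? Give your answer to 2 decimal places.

1.77

R₀ = Σ lₓ m(x):
  age 2: 0.727 × 0.6 = 0.4362
  age 3: 0.653 × 1.0 = 0.6530
  age 4: 0.519 × 0.5 = 0.2595
  age 5: 0.368 × 0.8 = 0.2944
  age 6: 0.307 × 0.4 = 0.1228
R₀ = 0.4362 + 0.6530 + 0.2595 + 0.2944 + 0.1228 = 1.7659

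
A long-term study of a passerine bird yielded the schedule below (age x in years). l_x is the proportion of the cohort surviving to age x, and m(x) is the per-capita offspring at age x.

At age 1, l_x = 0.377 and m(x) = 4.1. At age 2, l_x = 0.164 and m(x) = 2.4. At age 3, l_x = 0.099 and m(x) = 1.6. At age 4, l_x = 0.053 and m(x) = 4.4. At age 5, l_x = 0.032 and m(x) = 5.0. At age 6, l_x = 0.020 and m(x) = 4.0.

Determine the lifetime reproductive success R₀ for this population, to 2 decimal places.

2.57

R₀ = Σ l_x m(x):
  age 1: 0.377 × 4.1 = 1.5457
  age 2: 0.164 × 2.4 = 0.3936
  age 3: 0.099 × 1.6 = 0.1584
  age 4: 0.053 × 4.4 = 0.2332
  age 5: 0.032 × 5.0 = 0.1600
  age 6: 0.020 × 4.0 = 0.0800
R₀ = 1.5457 + 0.3936 + 0.1584 + 0.2332 + 0.1600 + 0.0800 = 2.5709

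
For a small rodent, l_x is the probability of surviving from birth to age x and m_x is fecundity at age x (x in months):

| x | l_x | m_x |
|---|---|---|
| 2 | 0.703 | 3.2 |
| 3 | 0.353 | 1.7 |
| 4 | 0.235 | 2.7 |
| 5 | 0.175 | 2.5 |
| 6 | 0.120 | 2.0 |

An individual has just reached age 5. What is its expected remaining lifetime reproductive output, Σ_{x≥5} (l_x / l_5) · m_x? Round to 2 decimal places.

l_5 = 0.175. Conditional survival from age 5 to x is l_x / l_5.
  x=5: (0.175/0.175) × 2.5 = 2.5000
  x=6: (0.120/0.175) × 2.0 = 1.3714
Sum = 2.5000 + 1.3714 = 3.8714

3.87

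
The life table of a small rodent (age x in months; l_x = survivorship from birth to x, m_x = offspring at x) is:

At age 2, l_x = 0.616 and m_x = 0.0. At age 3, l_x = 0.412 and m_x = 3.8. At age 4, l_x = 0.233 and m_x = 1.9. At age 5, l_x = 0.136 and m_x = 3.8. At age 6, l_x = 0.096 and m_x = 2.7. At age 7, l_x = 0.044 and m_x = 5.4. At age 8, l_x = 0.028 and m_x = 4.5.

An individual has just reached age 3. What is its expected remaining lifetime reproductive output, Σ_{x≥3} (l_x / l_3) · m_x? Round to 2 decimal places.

l_3 = 0.412. Conditional survival from age 3 to x is l_x / l_3.
  x=3: (0.412/0.412) × 3.8 = 3.8000
  x=4: (0.233/0.412) × 1.9 = 1.0745
  x=5: (0.136/0.412) × 3.8 = 1.2544
  x=6: (0.096/0.412) × 2.7 = 0.6291
  x=7: (0.044/0.412) × 5.4 = 0.5767
  x=8: (0.028/0.412) × 4.5 = 0.3058
Sum = 3.8000 + 1.0745 + 1.2544 + 0.6291 + 0.5767 + 0.3058 = 7.6405

7.64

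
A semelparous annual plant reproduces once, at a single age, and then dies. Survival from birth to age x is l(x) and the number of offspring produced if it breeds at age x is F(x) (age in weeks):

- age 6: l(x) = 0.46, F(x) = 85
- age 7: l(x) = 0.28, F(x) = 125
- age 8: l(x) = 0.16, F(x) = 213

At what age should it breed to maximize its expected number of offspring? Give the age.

6

Expected offspring if breeding at age x = l(x) × F(x):
  age 6: 0.46 × 85 = 39.100
  age 7: 0.28 × 125 = 35.000
  age 8: 0.16 × 213 = 34.080
Maximum at age 6 (39.100).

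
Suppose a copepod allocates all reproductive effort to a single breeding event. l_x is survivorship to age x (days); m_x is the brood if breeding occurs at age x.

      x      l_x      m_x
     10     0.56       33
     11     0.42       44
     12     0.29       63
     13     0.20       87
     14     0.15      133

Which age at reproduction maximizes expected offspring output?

14

Expected offspring if breeding at age x = l_x × m_x:
  age 10: 0.56 × 33 = 18.480
  age 11: 0.42 × 44 = 18.480
  age 12: 0.29 × 63 = 18.270
  age 13: 0.20 × 87 = 17.400
  age 14: 0.15 × 133 = 19.950
Maximum at age 14 (19.950).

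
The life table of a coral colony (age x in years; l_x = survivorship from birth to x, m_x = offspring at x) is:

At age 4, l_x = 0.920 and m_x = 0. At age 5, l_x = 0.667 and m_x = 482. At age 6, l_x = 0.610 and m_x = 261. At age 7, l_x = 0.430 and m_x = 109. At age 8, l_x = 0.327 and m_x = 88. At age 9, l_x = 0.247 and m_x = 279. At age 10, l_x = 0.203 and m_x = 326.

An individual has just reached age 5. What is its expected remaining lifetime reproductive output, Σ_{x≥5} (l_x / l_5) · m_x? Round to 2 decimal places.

1036.64

l_5 = 0.667. Conditional survival from age 5 to x is l_x / l_5.
  x=5: (0.667/0.667) × 482 = 482.0000
  x=6: (0.610/0.667) × 261 = 238.6957
  x=7: (0.430/0.667) × 109 = 70.2699
  x=8: (0.327/0.667) × 88 = 43.1424
  x=9: (0.247/0.667) × 279 = 103.3178
  x=10: (0.203/0.667) × 326 = 99.2174
Sum = 482.0000 + 238.6957 + 70.2699 + 43.1424 + 103.3178 + 99.2174 = 1036.6432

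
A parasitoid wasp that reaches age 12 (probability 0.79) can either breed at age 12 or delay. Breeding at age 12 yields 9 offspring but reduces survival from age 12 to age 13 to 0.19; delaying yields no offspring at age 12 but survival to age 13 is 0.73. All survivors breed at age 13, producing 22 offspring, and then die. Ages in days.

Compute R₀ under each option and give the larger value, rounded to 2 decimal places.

12.69

breed at age 12: R₀ = 0.79 × (9 + 0.19 × 22) = 0.79 × 13.1800 = 10.4122
delay to age 13: R₀ = 0.79 × (0.73 × 22) = 0.79 × 16.0600 = 12.6874
Higher: delay to age 13 (12.6874).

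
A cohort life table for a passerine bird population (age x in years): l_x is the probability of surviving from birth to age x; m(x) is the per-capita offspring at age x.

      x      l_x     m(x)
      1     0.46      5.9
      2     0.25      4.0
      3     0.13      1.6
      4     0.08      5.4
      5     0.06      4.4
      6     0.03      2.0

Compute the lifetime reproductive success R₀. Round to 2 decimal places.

4.68

R₀ = Σ l_x m(x):
  age 1: 0.46 × 5.9 = 2.7140
  age 2: 0.25 × 4.0 = 1.0000
  age 3: 0.13 × 1.6 = 0.2080
  age 4: 0.08 × 5.4 = 0.4320
  age 5: 0.06 × 4.4 = 0.2640
  age 6: 0.03 × 2.0 = 0.0600
R₀ = 2.7140 + 1.0000 + 0.2080 + 0.4320 + 0.2640 + 0.0600 = 4.6780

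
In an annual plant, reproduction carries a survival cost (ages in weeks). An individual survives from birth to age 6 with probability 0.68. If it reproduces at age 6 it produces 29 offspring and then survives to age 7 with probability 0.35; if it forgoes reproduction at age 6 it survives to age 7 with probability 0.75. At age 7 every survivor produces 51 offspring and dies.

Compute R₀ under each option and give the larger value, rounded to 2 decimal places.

breed at age 6: R₀ = 0.68 × (29 + 0.35 × 51) = 0.68 × 46.8500 = 31.8580
delay to age 7: R₀ = 0.68 × (0.75 × 51) = 0.68 × 38.2500 = 26.0100
Higher: breed at age 6 (31.8580).

31.86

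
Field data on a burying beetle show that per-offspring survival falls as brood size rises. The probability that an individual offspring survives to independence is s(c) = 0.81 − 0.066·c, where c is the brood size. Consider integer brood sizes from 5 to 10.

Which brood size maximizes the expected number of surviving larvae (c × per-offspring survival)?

Expected surviving larvae = c × s(c):
  c=5: 5 × 0.480 = 2.400
  c=6: 6 × 0.414 = 2.484
  c=7: 7 × 0.348 = 2.436
  c=8: 8 × 0.282 = 2.256
  c=9: 9 × 0.216 = 1.944
  c=10: 10 × 0.150 = 1.500
Maximum at c = 6 (2.484 surviving larvae).

6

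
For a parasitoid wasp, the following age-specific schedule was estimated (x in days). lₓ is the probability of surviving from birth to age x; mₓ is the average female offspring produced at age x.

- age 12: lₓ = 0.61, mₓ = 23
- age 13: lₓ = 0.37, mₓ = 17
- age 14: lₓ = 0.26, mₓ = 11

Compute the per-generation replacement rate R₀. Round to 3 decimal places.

R₀ = Σ lₓ mₓ:
  age 12: 0.61 × 23 = 14.0300
  age 13: 0.37 × 17 = 6.2900
  age 14: 0.26 × 11 = 2.8600
R₀ = 14.0300 + 6.2900 + 2.8600 = 23.1800

23.180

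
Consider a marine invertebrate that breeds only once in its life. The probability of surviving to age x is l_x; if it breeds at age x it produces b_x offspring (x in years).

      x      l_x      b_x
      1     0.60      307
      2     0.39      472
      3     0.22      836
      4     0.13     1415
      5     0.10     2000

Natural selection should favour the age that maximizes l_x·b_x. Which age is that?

5

Expected offspring if breeding at age x = l_x × b_x:
  age 1: 0.60 × 307 = 184.200
  age 2: 0.39 × 472 = 184.080
  age 3: 0.22 × 836 = 183.920
  age 4: 0.13 × 1415 = 183.950
  age 5: 0.10 × 2000 = 200.000
Maximum at age 5 (200.000).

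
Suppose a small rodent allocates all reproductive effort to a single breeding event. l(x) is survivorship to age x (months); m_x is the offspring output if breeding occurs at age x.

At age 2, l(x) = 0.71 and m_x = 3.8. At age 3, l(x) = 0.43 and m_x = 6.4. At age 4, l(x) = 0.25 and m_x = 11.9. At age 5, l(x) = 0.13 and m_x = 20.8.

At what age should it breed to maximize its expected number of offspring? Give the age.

4

Expected offspring if breeding at age x = l(x) × m_x:
  age 2: 0.71 × 3.8 = 2.698
  age 3: 0.43 × 6.4 = 2.752
  age 4: 0.25 × 11.9 = 2.975
  age 5: 0.13 × 20.8 = 2.704
Maximum at age 4 (2.975).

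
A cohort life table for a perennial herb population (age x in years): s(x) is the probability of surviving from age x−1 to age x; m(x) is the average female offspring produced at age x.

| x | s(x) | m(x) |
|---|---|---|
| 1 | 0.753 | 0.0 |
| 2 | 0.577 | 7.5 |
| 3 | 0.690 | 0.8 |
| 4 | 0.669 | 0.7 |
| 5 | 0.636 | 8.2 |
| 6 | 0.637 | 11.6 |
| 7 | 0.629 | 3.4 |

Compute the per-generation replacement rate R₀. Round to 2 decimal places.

Survivorship from birth: l_x = s_1·s_2·…·s_x.
  l_1 = 0.75300
  l_2 = 0.43448
  l_3 = 0.29979
  l_4 = 0.20056
  l_5 = 0.12756
  l_6 = 0.08125
  l_7 = 0.05111
R₀ = Σ l_x m(x):
  age 1: 0.75300 × 0.0 = 0.0000
  age 2: 0.43448 × 7.5 = 3.2586
  age 3: 0.29979 × 0.8 = 0.2398
  age 4: 0.20056 × 0.7 = 0.1404
  age 5: 0.12756 × 8.2 = 1.0460
  age 6: 0.08125 × 11.6 = 0.9425
  age 7: 0.05111 × 3.4 = 0.1738
R₀ = 0.0000 + 3.2586 + 0.2398 + 0.1404 + 1.0460 + 0.9425 + 0.1738 = 5.8011

5.80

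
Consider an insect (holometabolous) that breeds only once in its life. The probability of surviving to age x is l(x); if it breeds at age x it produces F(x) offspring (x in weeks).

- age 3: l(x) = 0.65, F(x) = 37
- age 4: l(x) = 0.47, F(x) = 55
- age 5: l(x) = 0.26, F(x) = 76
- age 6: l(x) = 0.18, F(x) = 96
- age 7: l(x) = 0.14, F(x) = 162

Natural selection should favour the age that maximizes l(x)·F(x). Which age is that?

4

Expected offspring if breeding at age x = l(x) × F(x):
  age 3: 0.65 × 37 = 24.050
  age 4: 0.47 × 55 = 25.850
  age 5: 0.26 × 76 = 19.760
  age 6: 0.18 × 96 = 17.280
  age 7: 0.14 × 162 = 22.680
Maximum at age 4 (25.850).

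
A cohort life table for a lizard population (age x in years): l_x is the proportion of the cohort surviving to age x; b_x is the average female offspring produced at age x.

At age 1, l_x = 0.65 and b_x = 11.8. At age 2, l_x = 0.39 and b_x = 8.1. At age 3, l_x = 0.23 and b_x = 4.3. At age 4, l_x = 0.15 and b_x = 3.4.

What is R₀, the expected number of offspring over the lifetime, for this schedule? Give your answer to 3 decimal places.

R₀ = Σ l_x b_x:
  age 1: 0.65 × 11.8 = 7.6700
  age 2: 0.39 × 8.1 = 3.1590
  age 3: 0.23 × 4.3 = 0.9890
  age 4: 0.15 × 3.4 = 0.5100
R₀ = 7.6700 + 3.1590 + 0.9890 + 0.5100 = 12.3280

12.328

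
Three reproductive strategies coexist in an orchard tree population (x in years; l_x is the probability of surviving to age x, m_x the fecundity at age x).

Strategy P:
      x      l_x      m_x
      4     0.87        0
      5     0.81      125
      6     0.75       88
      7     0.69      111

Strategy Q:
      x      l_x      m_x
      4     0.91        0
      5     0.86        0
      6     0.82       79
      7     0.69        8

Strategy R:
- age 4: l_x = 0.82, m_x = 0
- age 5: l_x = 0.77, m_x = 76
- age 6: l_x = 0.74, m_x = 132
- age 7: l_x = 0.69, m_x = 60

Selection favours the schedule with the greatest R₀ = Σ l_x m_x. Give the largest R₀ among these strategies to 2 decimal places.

243.84

Strategy P: R₀ = 0.87×0 + 0.81×125 + 0.75×88 + 0.69×111 = 243.8400
Strategy Q: R₀ = 0.91×0 + 0.86×0 + 0.82×79 + 0.69×8 = 70.3000
Strategy R: R₀ = 0.82×0 + 0.77×76 + 0.74×132 + 0.69×60 = 197.6000
Highest R₀: strategy P with 243.8400.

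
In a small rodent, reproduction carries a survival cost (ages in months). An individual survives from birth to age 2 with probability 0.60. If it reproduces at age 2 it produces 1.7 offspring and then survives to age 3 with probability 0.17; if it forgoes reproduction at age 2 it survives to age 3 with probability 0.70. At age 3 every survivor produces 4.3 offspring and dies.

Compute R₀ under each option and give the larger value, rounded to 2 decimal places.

breed at age 2: R₀ = 0.60 × (1.7 + 0.17 × 4.3) = 0.60 × 2.4310 = 1.4586
delay to age 3: R₀ = 0.60 × (0.70 × 4.3) = 0.60 × 3.0100 = 1.8060
Higher: delay to age 3 (1.8060).

1.81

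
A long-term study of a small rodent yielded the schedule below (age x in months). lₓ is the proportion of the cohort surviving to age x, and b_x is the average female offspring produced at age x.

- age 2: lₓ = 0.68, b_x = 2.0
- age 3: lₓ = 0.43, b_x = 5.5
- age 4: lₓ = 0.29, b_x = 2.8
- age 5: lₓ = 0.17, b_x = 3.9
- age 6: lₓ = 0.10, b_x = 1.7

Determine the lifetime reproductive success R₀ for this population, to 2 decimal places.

5.37

R₀ = Σ lₓ b_x:
  age 2: 0.68 × 2.0 = 1.3600
  age 3: 0.43 × 5.5 = 2.3650
  age 4: 0.29 × 2.8 = 0.8120
  age 5: 0.17 × 3.9 = 0.6630
  age 6: 0.10 × 1.7 = 0.1700
R₀ = 1.3600 + 2.3650 + 0.8120 + 0.6630 + 0.1700 = 5.3700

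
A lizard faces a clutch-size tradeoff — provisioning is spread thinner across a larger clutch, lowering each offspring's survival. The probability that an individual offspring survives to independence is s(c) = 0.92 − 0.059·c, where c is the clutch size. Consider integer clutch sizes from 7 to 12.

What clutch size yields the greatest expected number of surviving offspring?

8

Expected surviving offspring = c × s(c):
  c=7: 7 × 0.507 = 3.549
  c=8: 8 × 0.448 = 3.584
  c=9: 9 × 0.389 = 3.501
  c=10: 10 × 0.330 = 3.300
  c=11: 11 × 0.271 = 2.981
  c=12: 12 × 0.212 = 2.544
Maximum at c = 8 (3.584 surviving offspring).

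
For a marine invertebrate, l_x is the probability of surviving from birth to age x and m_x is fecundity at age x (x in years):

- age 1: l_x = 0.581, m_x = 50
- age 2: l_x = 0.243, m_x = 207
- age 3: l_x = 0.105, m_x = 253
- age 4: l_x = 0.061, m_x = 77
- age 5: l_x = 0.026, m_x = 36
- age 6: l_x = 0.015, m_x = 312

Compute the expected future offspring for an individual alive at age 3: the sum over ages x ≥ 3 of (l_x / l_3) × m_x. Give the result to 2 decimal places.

l_3 = 0.105. Conditional survival from age 3 to x is l_x / l_3.
  x=3: (0.105/0.105) × 253 = 253.0000
  x=4: (0.061/0.105) × 77 = 44.7333
  x=5: (0.026/0.105) × 36 = 8.9143
  x=6: (0.015/0.105) × 312 = 44.5714
Sum = 253.0000 + 44.7333 + 8.9143 + 44.5714 = 351.2190

351.22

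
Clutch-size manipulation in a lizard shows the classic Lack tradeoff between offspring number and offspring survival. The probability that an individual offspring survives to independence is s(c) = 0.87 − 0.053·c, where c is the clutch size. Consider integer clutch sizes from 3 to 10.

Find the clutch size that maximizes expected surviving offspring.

8

Expected surviving offspring = c × s(c):
  c=3: 3 × 0.711 = 2.133
  c=4: 4 × 0.658 = 2.632
  c=5: 5 × 0.605 = 3.025
  c=6: 6 × 0.552 = 3.312
  c=7: 7 × 0.499 = 3.493
  c=8: 8 × 0.446 = 3.568
  c=9: 9 × 0.393 = 3.537
  c=10: 10 × 0.340 = 3.400
Maximum at c = 8 (3.568 surviving offspring).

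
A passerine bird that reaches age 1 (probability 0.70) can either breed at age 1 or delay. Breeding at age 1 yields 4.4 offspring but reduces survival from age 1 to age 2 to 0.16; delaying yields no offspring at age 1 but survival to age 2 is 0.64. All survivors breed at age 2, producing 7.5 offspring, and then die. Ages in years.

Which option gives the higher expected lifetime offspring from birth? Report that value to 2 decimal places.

breed at age 1: R₀ = 0.70 × (4.4 + 0.16 × 7.5) = 0.70 × 5.6000 = 3.9200
delay to age 2: R₀ = 0.70 × (0.64 × 7.5) = 0.70 × 4.8000 = 3.3600
Higher: breed at age 1 (3.9200).

3.92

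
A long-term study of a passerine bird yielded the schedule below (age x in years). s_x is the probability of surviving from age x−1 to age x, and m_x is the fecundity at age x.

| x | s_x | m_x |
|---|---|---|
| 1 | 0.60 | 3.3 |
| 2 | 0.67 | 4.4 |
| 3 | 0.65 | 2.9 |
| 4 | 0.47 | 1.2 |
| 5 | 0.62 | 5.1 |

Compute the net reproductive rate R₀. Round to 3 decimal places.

Survivorship from birth: l_x = s_1·s_2·…·s_x.
  l_1 = 0.60000
  l_2 = 0.40200
  l_3 = 0.26130
  l_4 = 0.12281
  l_5 = 0.07614
R₀ = Σ l_x m_x:
  age 1: 0.60000 × 3.3 = 1.9800
  age 2: 0.40200 × 4.4 = 1.7688
  age 3: 0.26130 × 2.9 = 0.7578
  age 4: 0.12281 × 1.2 = 0.1474
  age 5: 0.07614 × 5.1 = 0.3883
R₀ = 1.9800 + 1.7688 + 0.7578 + 0.1474 + 0.3883 = 5.0423

5.042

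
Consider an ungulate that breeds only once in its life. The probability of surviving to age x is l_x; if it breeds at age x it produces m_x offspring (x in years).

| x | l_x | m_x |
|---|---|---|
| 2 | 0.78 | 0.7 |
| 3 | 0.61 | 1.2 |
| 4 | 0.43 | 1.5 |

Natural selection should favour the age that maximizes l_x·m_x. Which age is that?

3

Expected offspring if breeding at age x = l_x × m_x:
  age 2: 0.78 × 0.7 = 0.546
  age 3: 0.61 × 1.2 = 0.732
  age 4: 0.43 × 1.5 = 0.645
Maximum at age 3 (0.732).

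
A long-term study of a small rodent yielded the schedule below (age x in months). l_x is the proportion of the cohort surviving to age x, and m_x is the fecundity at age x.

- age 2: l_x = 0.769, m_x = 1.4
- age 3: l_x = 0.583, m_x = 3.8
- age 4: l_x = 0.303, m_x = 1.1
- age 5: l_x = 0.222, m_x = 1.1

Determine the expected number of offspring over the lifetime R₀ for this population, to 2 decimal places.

R₀ = Σ l_x m_x:
  age 2: 0.769 × 1.4 = 1.0766
  age 3: 0.583 × 3.8 = 2.2154
  age 4: 0.303 × 1.1 = 0.3333
  age 5: 0.222 × 1.1 = 0.2442
R₀ = 1.0766 + 2.2154 + 0.3333 + 0.2442 = 3.8695

3.87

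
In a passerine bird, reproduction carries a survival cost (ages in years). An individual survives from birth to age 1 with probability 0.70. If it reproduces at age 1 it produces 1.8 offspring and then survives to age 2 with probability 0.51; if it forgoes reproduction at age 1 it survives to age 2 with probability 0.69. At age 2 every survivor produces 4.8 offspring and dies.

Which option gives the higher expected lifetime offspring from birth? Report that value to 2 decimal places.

breed at age 1: R₀ = 0.70 × (1.8 + 0.51 × 4.8) = 0.70 × 4.2480 = 2.9736
delay to age 2: R₀ = 0.70 × (0.69 × 4.8) = 0.70 × 3.3120 = 2.3184
Higher: breed at age 1 (2.9736).

2.97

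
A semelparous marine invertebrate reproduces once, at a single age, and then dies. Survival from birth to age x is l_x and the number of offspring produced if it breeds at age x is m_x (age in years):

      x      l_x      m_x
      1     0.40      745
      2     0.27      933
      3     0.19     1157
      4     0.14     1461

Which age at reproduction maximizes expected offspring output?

Expected offspring if breeding at age x = l_x × m_x:
  age 1: 0.40 × 745 = 298.000
  age 2: 0.27 × 933 = 251.910
  age 3: 0.19 × 1157 = 219.830
  age 4: 0.14 × 1461 = 204.540
Maximum at age 1 (298.000).

1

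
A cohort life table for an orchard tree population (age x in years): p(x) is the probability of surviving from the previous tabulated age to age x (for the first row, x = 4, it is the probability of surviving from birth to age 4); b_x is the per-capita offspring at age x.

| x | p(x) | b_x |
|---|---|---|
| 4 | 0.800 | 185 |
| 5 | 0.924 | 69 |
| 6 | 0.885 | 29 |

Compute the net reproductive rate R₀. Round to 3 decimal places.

217.976

Survivorship from birth: l_x = p_4·p_5·…·p_x.
  l_4 = 0.80000
  l_5 = 0.73920
  l_6 = 0.65419
R₀ = Σ l_x b_x:
  age 4: 0.80000 × 185 = 148.0000
  age 5: 0.73920 × 69 = 51.0048
  age 6: 0.65419 × 29 = 18.9715
R₀ = 148.0000 + 51.0048 + 18.9715 = 217.9763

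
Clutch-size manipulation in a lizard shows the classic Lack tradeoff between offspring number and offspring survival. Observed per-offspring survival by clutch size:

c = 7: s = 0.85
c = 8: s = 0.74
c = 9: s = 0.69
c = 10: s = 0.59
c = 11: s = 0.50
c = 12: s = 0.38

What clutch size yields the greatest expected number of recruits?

9

Expected recruits = c × s(c):
  c=7: 7 × 0.85 = 5.950
  c=8: 8 × 0.74 = 5.920
  c=9: 9 × 0.69 = 6.210
  c=10: 10 × 0.59 = 5.900
  c=11: 11 × 0.50 = 5.500
  c=12: 12 × 0.38 = 4.560
Maximum at c = 9 (6.210 recruits).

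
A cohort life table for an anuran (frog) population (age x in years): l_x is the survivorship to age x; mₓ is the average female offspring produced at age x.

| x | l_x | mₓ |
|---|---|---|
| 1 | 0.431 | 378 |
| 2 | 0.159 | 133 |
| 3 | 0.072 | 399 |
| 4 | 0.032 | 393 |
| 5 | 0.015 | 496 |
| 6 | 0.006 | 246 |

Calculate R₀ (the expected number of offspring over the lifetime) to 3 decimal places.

R₀ = Σ l_x mₓ:
  age 1: 0.431 × 378 = 162.9180
  age 2: 0.159 × 133 = 21.1470
  age 3: 0.072 × 399 = 28.7280
  age 4: 0.032 × 393 = 12.5760
  age 5: 0.015 × 496 = 7.4400
  age 6: 0.006 × 246 = 1.4760
R₀ = 162.9180 + 21.1470 + 28.7280 + 12.5760 + 7.4400 + 1.4760 = 234.2850

234.285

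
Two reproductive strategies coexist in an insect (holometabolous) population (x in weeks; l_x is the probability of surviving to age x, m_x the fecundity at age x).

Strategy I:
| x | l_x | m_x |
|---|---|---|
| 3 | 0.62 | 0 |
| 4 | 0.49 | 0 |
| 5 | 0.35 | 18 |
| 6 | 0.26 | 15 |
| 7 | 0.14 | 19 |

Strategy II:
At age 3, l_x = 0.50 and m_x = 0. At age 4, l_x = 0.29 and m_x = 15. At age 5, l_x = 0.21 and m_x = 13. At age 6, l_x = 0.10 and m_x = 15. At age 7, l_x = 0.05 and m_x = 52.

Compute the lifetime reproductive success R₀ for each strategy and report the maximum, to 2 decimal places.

Strategy I: R₀ = 0.62×0 + 0.49×0 + 0.35×18 + 0.26×15 + 0.14×19 = 12.8600
Strategy II: R₀ = 0.50×0 + 0.29×15 + 0.21×13 + 0.10×15 + 0.05×52 = 11.1800
Highest R₀: strategy I with 12.8600.

12.86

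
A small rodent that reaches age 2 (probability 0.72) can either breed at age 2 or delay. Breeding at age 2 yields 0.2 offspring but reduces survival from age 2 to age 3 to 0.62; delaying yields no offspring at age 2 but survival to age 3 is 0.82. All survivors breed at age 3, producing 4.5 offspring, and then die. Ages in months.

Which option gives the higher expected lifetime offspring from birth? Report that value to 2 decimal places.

breed at age 2: R₀ = 0.72 × (0.2 + 0.62 × 4.5) = 0.72 × 2.9900 = 2.1528
delay to age 3: R₀ = 0.72 × (0.82 × 4.5) = 0.72 × 3.6900 = 2.6568
Higher: delay to age 3 (2.6568).

2.66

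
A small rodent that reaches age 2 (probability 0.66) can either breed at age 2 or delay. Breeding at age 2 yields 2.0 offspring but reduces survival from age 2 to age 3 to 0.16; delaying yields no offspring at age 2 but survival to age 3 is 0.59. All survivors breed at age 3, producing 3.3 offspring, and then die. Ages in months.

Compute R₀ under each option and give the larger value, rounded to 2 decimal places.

1.67

breed at age 2: R₀ = 0.66 × (2.0 + 0.16 × 3.3) = 0.66 × 2.5280 = 1.6685
delay to age 3: R₀ = 0.66 × (0.59 × 3.3) = 0.66 × 1.9470 = 1.2850
Higher: breed at age 2 (1.6685).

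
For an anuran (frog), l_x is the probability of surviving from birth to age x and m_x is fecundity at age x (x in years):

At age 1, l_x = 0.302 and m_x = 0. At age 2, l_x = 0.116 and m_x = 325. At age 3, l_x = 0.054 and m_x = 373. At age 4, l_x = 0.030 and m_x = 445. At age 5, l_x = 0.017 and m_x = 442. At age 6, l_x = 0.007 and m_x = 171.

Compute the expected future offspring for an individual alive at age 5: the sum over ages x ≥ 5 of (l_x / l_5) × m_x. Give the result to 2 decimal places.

l_5 = 0.017. Conditional survival from age 5 to x is l_x / l_5.
  x=5: (0.017/0.017) × 442 = 442.0000
  x=6: (0.007/0.017) × 171 = 70.4118
Sum = 442.0000 + 70.4118 = 512.4118

512.41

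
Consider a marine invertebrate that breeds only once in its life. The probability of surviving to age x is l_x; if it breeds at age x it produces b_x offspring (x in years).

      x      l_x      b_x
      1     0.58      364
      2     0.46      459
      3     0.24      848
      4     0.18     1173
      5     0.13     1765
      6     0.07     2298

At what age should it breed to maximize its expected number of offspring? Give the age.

5

Expected offspring if breeding at age x = l_x × b_x:
  age 1: 0.58 × 364 = 211.120
  age 2: 0.46 × 459 = 211.140
  age 3: 0.24 × 848 = 203.520
  age 4: 0.18 × 1173 = 211.140
  age 5: 0.13 × 1765 = 229.450
  age 6: 0.07 × 2298 = 160.860
Maximum at age 5 (229.450).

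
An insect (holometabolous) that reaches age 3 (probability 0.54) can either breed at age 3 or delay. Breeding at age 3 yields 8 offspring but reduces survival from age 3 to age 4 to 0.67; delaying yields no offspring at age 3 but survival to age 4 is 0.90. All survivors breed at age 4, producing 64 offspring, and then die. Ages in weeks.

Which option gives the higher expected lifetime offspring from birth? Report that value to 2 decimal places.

breed at age 3: R₀ = 0.54 × (8 + 0.67 × 64) = 0.54 × 50.8800 = 27.4752
delay to age 4: R₀ = 0.54 × (0.90 × 64) = 0.54 × 57.6000 = 31.1040
Higher: delay to age 4 (31.1040).

31.10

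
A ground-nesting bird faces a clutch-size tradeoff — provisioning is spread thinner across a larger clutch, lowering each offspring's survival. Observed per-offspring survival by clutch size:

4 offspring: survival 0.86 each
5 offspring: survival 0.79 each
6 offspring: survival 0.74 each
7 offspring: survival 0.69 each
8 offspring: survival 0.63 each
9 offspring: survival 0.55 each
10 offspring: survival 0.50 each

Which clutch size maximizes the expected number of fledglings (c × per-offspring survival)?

Expected fledglings = c × s(c):
  c=4: 4 × 0.86 = 3.440
  c=5: 5 × 0.79 = 3.950
  c=6: 6 × 0.74 = 4.440
  c=7: 7 × 0.69 = 4.830
  c=8: 8 × 0.63 = 5.040
  c=9: 9 × 0.55 = 4.950
  c=10: 10 × 0.50 = 5.000
Maximum at c = 8 (5.040 fledglings).

8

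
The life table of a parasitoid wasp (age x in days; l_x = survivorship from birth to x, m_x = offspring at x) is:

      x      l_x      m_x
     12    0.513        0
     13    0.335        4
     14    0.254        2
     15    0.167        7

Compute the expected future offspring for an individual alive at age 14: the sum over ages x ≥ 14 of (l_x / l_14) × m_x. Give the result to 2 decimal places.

6.60

l_14 = 0.254. Conditional survival from age 14 to x is l_x / l_14.
  x=14: (0.254/0.254) × 2 = 2.0000
  x=15: (0.167/0.254) × 7 = 4.6024
Sum = 2.0000 + 4.6024 = 6.6024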